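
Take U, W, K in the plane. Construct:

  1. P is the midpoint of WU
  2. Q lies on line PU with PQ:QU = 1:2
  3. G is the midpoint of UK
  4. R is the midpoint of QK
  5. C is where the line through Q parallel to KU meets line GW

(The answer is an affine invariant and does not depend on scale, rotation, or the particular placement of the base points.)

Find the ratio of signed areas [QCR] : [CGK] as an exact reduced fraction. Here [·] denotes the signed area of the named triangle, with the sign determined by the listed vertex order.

Choose coordinates U = (0, 0), W = (1, 0), K = (0, 1).
1. P is the midpoint of WU ⇒ P = (1/2, 0)
2. Q lies on line PU with PQ:QU = 1:2 ⇒ Q = (1/3, 0)
3. G is the midpoint of UK ⇒ G = (0, 1/2)
4. R is the midpoint of QK ⇒ R = (1/6, 1/2)
5. C is where the line through Q parallel to KU meets line GW ⇒ C = (1/3, 1/3)
2·[QCR] = 1/18, 2·[CGK] = -1/6
[QCR]:[CGK] = 1/18:-1/6 = -1/3

[QCR]:[CGK] = -1/3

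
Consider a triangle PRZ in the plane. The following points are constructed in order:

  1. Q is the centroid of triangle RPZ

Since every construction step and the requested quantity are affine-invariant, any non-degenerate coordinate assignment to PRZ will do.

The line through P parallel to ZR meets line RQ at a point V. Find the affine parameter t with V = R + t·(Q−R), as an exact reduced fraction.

Choose coordinates P = (0, 0), R = (1, 0), Z = (0, 1).
1. Q is the centroid of triangle RPZ ⇒ Q = (1/3, 1/3)
through P parallel to ZR: direction (1, -1); meets RQ at V = (-1, 1)
V = R + t·(Q−R) with t = 3

t = 3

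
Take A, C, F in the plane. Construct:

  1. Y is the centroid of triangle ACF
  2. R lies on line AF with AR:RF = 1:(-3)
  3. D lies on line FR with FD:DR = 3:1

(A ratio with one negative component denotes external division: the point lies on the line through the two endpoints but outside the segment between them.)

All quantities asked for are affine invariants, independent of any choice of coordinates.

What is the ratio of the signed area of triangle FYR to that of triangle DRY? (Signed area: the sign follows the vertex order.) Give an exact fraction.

[FYR]:[DRY] = -4

Choose coordinates A = (0, 0), C = (1, 0), F = (0, 1).
1. Y is the centroid of triangle ACF ⇒ Y = (1/3, 1/3)
2. R lies on line AF with AR:RF = 1:(-3) ⇒ R = (0, -1/2)
3. D lies on line FR with FD:DR = 3:1 ⇒ D = (0, -1/8)
2·[FYR] = -1/2, 2·[DRY] = 1/8
[FYR]:[DRY] = -1/2:1/8 = -4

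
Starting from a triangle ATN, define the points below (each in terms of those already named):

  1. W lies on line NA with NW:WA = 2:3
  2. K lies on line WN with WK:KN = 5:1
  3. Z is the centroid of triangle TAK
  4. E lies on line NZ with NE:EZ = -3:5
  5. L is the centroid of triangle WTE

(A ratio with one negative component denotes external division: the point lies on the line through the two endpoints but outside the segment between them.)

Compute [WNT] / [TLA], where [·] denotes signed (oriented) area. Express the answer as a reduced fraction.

Work in coordinates with A = (0, 0), T = (1, 0), N = (0, 1).
1. W lies on line NA with NW:WA = 2:3 ⇒ W = (0, 3/5)
2. K lies on line WN with WK:KN = 5:1 ⇒ K = (0, 14/15)
3. Z is the centroid of triangle TAK ⇒ Z = (1/3, 14/45)
4. E lies on line NZ with NE:EZ = -3:5 ⇒ E = (-1/2, 61/30)
5. L is the centroid of triangle WTE ⇒ L = (1/6, 79/90)
2·[WNT] = -2/5, 2·[TLA] = 79/90
[WNT]:[TLA] = -2/5:79/90 = -36/79

[WNT]:[TLA] = -36/79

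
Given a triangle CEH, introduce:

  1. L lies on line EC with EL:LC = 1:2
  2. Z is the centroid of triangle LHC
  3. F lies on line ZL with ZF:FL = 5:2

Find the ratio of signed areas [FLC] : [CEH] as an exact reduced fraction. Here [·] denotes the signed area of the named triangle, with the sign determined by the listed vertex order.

Work in coordinates with C = (0, 0), E = (1, 0), H = (0, 1).
1. L lies on line EC with EL:LC = 1:2 ⇒ L = (2/3, 0)
2. Z is the centroid of triangle LHC ⇒ Z = (2/9, 1/3)
3. F lies on line ZL with ZF:FL = 5:2 ⇒ F = (34/63, 2/21)
2·[FLC] = -4/63, 2·[CEH] = 1
[FLC]:[CEH] = -4/63:1 = -4/63

[FLC]:[CEH] = -4/63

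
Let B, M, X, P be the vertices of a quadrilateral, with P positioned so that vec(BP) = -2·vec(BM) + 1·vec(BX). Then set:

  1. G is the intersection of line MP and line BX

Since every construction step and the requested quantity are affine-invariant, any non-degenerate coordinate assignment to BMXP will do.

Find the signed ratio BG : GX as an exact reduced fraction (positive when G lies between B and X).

Set B = (0, 0), M = (1, 0), X = (0, 1), P = (-2, 1); any affine frame gives the same invariant.
1. G is the intersection of line MP and line BX ⇒ G = (0, 1/3)
G = B + t·(X−B) with t = 1/3, so BG:GX = t:(1−t) = 1/3:2/3

BG:GX = 1/2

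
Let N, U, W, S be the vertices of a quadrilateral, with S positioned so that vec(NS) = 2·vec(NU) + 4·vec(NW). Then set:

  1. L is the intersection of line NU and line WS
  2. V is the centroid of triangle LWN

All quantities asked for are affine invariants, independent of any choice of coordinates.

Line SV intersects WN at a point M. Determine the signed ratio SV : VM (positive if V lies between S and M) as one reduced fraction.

Choose coordinates N = (0, 0), U = (1, 0), W = (0, 1), S = (2, 4).
1. L is the intersection of line NU and line WS ⇒ L = (-2/3, 0)
2. V is the centroid of triangle LWN ⇒ V = (-2/9, 1/3)
line SV meets WN at M = (0, 7/10)
V = S + t·(M−S) with t = 10/9, so SV:VM = 10/9:-1/9

SV:VM = -10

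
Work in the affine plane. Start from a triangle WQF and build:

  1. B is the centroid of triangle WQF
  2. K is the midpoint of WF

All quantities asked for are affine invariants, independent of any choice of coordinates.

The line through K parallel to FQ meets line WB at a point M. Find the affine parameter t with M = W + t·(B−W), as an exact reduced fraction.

Choose coordinates W = (0, 0), Q = (1, 0), F = (0, 1).
1. B is the centroid of triangle WQF ⇒ B = (1/3, 1/3)
2. K is the midpoint of WF ⇒ K = (0, 1/2)
through K parallel to FQ: direction (1, -1); meets WB at M = (1/4, 1/4)
M = W + t·(B−W) with t = 3/4

t = 3/4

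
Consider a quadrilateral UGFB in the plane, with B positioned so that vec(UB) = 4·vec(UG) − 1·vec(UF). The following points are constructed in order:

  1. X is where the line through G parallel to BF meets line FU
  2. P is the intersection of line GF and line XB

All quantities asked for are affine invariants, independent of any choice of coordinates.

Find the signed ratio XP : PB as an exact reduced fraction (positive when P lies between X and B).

XP:PB = 1/4

Assign U = (0, 0), G = (1, 0), F = (0, 1), B = (4, -1) — the answer is frame-independent, so this choice is without loss of generality.
1. X is where the line through G parallel to BF meets line FU ⇒ X = (0, 1/2)
2. P is the intersection of line GF and line XB ⇒ P = (4/5, 1/5)
P = X + t·(B−X) with t = 1/5, so XP:PB = t:(1−t) = 1/5:4/5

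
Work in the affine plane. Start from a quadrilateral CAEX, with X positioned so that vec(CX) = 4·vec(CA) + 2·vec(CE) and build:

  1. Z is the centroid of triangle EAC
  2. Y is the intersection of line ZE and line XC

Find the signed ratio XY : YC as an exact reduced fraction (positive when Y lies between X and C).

XY:YC = 9

Set C = (0, 0), A = (1, 0), E = (0, 1), X = (4, 2); any affine frame gives the same invariant.
1. Z is the centroid of triangle EAC ⇒ Z = (1/3, 1/3)
2. Y is the intersection of line ZE and line XC ⇒ Y = (2/5, 1/5)
Y = X + t·(C−X) with t = 9/10, so XY:YC = t:(1−t) = 9/10:1/10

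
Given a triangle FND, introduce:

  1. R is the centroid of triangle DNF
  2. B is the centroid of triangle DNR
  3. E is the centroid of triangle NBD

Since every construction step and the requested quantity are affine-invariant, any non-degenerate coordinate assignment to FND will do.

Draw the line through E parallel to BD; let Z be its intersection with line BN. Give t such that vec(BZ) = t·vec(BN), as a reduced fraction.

Choose coordinates F = (0, 0), N = (1, 0), D = (0, 1).
1. R is the centroid of triangle DNF ⇒ R = (1/3, 1/3)
2. B is the centroid of triangle DNR ⇒ B = (4/9, 4/9)
3. E is the centroid of triangle NBD ⇒ E = (13/27, 13/27)
through E parallel to BD: direction (-4/9, 5/9); meets BN at Z = (17/27, 8/27)
Z = B + t·(N−B) with t = 1/3

t = 1/3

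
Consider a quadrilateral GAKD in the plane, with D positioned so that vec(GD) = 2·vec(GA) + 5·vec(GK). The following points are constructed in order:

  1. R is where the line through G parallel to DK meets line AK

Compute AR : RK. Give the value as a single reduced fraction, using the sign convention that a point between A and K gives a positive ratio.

AR:RK = 2

Work in coordinates with G = (0, 0), A = (1, 0), K = (0, 1), D = (2, 5).
1. R is where the line through G parallel to DK meets line AK ⇒ R = (1/3, 2/3)
R = A + t·(K−A) with t = 2/3, so AR:RK = t:(1−t) = 2/3:1/3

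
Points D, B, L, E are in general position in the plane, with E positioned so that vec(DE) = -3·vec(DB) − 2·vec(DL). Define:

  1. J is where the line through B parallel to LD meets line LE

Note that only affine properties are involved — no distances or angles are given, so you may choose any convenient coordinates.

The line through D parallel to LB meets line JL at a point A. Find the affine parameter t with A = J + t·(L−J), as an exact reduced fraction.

Set D = (0, 0), B = (1, 0), L = (0, 1), E = (-3, -2); any affine frame gives the same invariant.
1. J is where the line through B parallel to LD meets line LE ⇒ J = (1, 2)
through D parallel to LB: direction (1, -1); meets JL at A = (-1/2, 1/2)
A = J + t·(L−J) with t = 3/2

t = 3/2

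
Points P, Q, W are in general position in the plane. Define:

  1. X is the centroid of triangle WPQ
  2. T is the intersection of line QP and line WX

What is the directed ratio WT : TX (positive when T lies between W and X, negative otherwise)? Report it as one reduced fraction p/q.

WT:TX = -3

Work in coordinates with P = (0, 0), Q = (1, 0), W = (0, 1).
1. X is the centroid of triangle WPQ ⇒ X = (1/3, 1/3)
2. T is the intersection of line QP and line WX ⇒ T = (1/2, 0)
T = W + t·(X−W) with t = 3/2, so WT:TX = t:(1−t) = 3/2:-1/2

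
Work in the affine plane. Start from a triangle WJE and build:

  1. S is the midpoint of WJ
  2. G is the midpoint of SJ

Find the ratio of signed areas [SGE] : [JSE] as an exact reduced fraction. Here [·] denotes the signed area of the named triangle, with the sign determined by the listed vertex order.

[SGE]:[JSE] = -1/2

Work in coordinates with W = (0, 0), J = (1, 0), E = (0, 1).
1. S is the midpoint of WJ ⇒ S = (1/2, 0)
2. G is the midpoint of SJ ⇒ G = (3/4, 0)
2·[SGE] = 1/4, 2·[JSE] = -1/2
[SGE]:[JSE] = 1/4:-1/2 = -1/2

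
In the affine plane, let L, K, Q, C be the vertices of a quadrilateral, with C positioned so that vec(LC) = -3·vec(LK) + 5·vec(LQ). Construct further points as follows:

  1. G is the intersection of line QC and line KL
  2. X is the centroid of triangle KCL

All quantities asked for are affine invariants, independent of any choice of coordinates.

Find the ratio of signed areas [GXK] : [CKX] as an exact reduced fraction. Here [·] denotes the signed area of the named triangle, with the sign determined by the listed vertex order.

Choose coordinates L = (0, 0), K = (1, 0), Q = (0, 1), C = (-3, 5).
1. G is the intersection of line QC and line KL ⇒ G = (3/4, 0)
2. X is the centroid of triangle KCL ⇒ X = (-2/3, 5/3)
2·[GXK] = -5/12, 2·[CKX] = -5/3
[GXK]:[CKX] = -5/12:-5/3 = 1/4

[GXK]:[CKX] = 1/4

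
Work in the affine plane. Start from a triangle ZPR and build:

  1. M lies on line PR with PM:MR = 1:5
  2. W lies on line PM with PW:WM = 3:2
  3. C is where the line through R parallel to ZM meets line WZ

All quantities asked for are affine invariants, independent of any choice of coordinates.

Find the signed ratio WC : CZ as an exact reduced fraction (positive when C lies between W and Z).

WC:CZ = -27/25

Assign Z = (0, 0), P = (1, 0), R = (0, 1) — the answer is frame-independent, so this choice is without loss of generality.
1. M lies on line PR with PM:MR = 1:5 ⇒ M = (5/6, 1/6)
2. W lies on line PM with PW:WM = 3:2 ⇒ W = (9/10, 1/10)
3. C is where the line through R parallel to ZM meets line WZ ⇒ C = (-45/4, -5/4)
C = W + t·(Z−W) with t = 27/2, so WC:CZ = t:(1−t) = 27/2:-25/2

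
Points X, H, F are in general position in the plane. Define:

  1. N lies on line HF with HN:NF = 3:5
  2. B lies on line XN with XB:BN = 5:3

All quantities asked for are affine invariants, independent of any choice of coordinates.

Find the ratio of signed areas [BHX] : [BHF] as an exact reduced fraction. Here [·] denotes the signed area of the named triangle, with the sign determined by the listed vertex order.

Assign X = (0, 0), H = (1, 0), F = (0, 1) — the answer is frame-independent, so this choice is without loss of generality.
1. N lies on line HF with HN:NF = 3:5 ⇒ N = (5/8, 3/8)
2. B lies on line XN with XB:BN = 5:3 ⇒ B = (25/64, 15/64)
2·[BHX] = -15/64, 2·[BHF] = 3/8
[BHX]:[BHF] = -15/64:3/8 = -5/8

[BHX]:[BHF] = -5/8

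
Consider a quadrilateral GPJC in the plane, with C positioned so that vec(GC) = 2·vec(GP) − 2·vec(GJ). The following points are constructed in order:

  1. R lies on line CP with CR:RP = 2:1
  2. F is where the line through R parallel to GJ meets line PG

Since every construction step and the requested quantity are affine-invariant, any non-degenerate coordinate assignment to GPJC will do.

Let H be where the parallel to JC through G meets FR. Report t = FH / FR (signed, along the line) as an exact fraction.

Work in coordinates with G = (0, 0), P = (1, 0), J = (0, 1), C = (2, -2).
1. R lies on line CP with CR:RP = 2:1 ⇒ R = (4/3, -2/3)
2. F is where the line through R parallel to GJ meets line PG ⇒ F = (4/3, 0)
through G parallel to JC: direction (2, -3); meets FR at H = (4/3, -2)
H = F + t·(R−F) with t = 3

t = 3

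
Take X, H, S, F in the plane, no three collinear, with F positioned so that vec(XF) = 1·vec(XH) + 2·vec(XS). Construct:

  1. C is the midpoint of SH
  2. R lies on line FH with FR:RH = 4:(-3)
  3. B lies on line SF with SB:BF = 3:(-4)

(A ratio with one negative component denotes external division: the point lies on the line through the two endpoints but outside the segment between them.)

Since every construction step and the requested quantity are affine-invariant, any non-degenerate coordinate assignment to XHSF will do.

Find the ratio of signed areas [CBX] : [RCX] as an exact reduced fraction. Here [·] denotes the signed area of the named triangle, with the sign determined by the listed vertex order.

Set X = (0, 0), H = (1, 0), S = (0, 1), F = (1, 2); any affine frame gives the same invariant.
1. C is the midpoint of SH ⇒ C = (1/2, 1/2)
2. R lies on line FH with FR:RH = 4:(-3) ⇒ R = (1, -6)
3. B lies on line SF with SB:BF = 3:(-4) ⇒ B = (-3, -2)
2·[CBX] = 1/2, 2·[RCX] = 7/2
[CBX]:[RCX] = 1/2:7/2 = 1/7

[CBX]:[RCX] = 1/7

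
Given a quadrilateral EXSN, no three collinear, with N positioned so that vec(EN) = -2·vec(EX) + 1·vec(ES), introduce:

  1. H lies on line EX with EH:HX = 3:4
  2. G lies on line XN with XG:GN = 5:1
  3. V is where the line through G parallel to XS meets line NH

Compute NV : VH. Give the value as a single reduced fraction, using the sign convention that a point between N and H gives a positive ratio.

NV:VH = 7/23

Work in coordinates with E = (0, 0), X = (1, 0), S = (0, 1), N = (-2, 1).
1. H lies on line EX with EH:HX = 3:4 ⇒ H = (3/7, 0)
2. G lies on line XN with XG:GN = 5:1 ⇒ G = (-3/2, 5/6)
3. V is where the line through G parallel to XS meets line NH ⇒ V = (-43/30, 23/30)
V = N + t·(H−N) with t = 7/30, so NV:VH = t:(1−t) = 7/30:23/30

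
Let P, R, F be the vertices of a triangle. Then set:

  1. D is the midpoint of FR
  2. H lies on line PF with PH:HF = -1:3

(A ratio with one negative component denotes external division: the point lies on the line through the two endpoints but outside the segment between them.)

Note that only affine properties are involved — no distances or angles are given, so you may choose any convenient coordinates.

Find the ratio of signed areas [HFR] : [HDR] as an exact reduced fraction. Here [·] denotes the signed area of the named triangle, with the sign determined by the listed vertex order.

[HFR]:[HDR] = 2

Choose coordinates P = (0, 0), R = (1, 0), F = (0, 1).
1. D is the midpoint of FR ⇒ D = (1/2, 1/2)
2. H lies on line PF with PH:HF = -1:3 ⇒ H = (0, -1/2)
2·[HFR] = -3/2, 2·[HDR] = -3/4
[HFR]:[HDR] = -3/2:-3/4 = 2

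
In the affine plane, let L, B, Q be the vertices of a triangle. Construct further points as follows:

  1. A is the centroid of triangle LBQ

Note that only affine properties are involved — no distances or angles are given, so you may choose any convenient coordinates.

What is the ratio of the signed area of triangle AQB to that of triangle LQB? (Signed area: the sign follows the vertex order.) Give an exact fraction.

[AQB]:[LQB] = 1/3

Work in coordinates with L = (0, 0), B = (1, 0), Q = (0, 1).
1. A is the centroid of triangle LBQ ⇒ A = (1/3, 1/3)
2·[AQB] = -1/3, 2·[LQB] = -1
[AQB]:[LQB] = -1/3:-1 = 1/3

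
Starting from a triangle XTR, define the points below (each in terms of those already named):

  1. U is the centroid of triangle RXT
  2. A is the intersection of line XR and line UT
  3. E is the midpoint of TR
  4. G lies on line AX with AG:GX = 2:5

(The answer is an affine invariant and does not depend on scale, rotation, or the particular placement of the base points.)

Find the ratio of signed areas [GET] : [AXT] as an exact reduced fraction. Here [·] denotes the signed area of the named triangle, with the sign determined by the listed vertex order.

[GET]:[AXT] = -9/14

Work in coordinates with X = (0, 0), T = (1, 0), R = (0, 1).
1. U is the centroid of triangle RXT ⇒ U = (1/3, 1/3)
2. A is the intersection of line XR and line UT ⇒ A = (0, 1/2)
3. E is the midpoint of TR ⇒ E = (1/2, 1/2)
4. G lies on line AX with AG:GX = 2:5 ⇒ G = (0, 5/14)
2·[GET] = -9/28, 2·[AXT] = 1/2
[GET]:[AXT] = -9/28:1/2 = -9/14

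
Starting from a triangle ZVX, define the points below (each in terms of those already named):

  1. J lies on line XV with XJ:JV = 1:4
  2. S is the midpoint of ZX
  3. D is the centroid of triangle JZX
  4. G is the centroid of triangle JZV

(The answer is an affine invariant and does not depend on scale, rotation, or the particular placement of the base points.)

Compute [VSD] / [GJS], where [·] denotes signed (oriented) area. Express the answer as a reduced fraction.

[VSD]:[GJS] = -4/5

Assign Z = (0, 0), V = (1, 0), X = (0, 1) — the answer is frame-independent, so this choice is without loss of generality.
1. J lies on line XV with XJ:JV = 1:4 ⇒ J = (1/5, 4/5)
2. S is the midpoint of ZX ⇒ S = (0, 1/2)
3. D is the centroid of triangle JZX ⇒ D = (1/15, 3/5)
4. G is the centroid of triangle JZV ⇒ G = (2/5, 4/15)
2·[VSD] = -2/15, 2·[GJS] = 1/6
[VSD]:[GJS] = -2/15:1/6 = -4/5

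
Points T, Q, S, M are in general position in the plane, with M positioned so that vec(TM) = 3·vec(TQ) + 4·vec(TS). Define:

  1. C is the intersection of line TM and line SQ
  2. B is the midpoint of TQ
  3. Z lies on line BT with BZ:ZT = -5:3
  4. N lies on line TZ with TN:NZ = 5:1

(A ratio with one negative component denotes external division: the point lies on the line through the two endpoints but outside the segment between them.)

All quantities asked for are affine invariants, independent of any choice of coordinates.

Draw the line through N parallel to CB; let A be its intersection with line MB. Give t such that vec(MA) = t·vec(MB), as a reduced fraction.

t = 11/8

Set T = (0, 0), Q = (1, 0), S = (0, 1), M = (3, 4); any affine frame gives the same invariant.
1. C is the intersection of line TM and line SQ ⇒ C = (3/7, 4/7)
2. B is the midpoint of TQ ⇒ B = (1/2, 0)
3. Z lies on line BT with BZ:ZT = -5:3 ⇒ Z = (-3/4, 0)
4. N lies on line TZ with TN:NZ = 5:1 ⇒ N = (-5/8, 0)
through N parallel to CB: direction (1/14, -4/7); meets MB at A = (-7/16, -3/2)
A = M + t·(B−M) with t = 11/8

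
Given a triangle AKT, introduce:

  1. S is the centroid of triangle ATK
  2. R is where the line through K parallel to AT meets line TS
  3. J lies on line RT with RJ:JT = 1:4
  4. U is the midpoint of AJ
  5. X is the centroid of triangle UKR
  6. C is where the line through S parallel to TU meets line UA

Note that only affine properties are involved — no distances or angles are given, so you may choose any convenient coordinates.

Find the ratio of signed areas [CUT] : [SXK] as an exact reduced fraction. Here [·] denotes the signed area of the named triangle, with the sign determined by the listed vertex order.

[CUT]:[SXK] = -15/32

Choose coordinates A = (0, 0), K = (1, 0), T = (0, 1).
1. S is the centroid of triangle ATK ⇒ S = (1/3, 1/3)
2. R is where the line through K parallel to AT meets line TS ⇒ R = (1, -1)
3. J lies on line RT with RJ:JT = 1:4 ⇒ J = (4/5, -3/5)
4. U is the midpoint of AJ ⇒ U = (2/5, -3/10)
5. X is the centroid of triangle UKR ⇒ X = (4/5, -13/30)
6. C is where the line through S parallel to TU meets line UA ⇒ C = (17/30, -17/40)
2·[CUT] = -1/6, 2·[SXK] = 16/45
[CUT]:[SXK] = -1/6:16/45 = -15/32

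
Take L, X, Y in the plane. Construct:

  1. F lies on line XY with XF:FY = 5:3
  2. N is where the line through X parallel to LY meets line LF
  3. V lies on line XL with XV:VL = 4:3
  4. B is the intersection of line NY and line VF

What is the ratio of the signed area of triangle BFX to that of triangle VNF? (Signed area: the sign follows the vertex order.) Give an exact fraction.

Choose coordinates L = (0, 0), X = (1, 0), Y = (0, 1).
1. F lies on line XY with XF:FY = 5:3 ⇒ F = (3/8, 5/8)
2. N is where the line through X parallel to LY meets line LF ⇒ N = (1, 5/3)
3. V lies on line XL with XV:VL = 4:3 ⇒ V = (3/7, 0)
4. B is the intersection of line NY and line VF ⇒ B = (12/37, 45/37)
2·[BFX] = 25/74, 2·[VNF] = 25/56
[BFX]:[VNF] = 25/74:25/56 = 28/37

[BFX]:[VNF] = 28/37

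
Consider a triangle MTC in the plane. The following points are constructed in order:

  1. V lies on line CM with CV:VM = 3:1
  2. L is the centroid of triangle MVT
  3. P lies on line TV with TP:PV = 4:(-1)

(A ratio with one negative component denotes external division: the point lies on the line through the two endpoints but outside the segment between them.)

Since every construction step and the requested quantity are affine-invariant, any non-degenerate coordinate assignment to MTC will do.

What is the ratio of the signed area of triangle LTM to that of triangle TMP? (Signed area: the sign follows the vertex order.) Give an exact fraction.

[LTM]:[TMP] = 1/4

Choose coordinates M = (0, 0), T = (1, 0), C = (0, 1).
1. V lies on line CM with CV:VM = 3:1 ⇒ V = (0, 1/4)
2. L is the centroid of triangle MVT ⇒ L = (1/3, 1/12)
3. P lies on line TV with TP:PV = 4:(-1) ⇒ P = (-1/3, 1/3)
2·[LTM] = -1/12, 2·[TMP] = -1/3
[LTM]:[TMP] = -1/12:-1/3 = 1/4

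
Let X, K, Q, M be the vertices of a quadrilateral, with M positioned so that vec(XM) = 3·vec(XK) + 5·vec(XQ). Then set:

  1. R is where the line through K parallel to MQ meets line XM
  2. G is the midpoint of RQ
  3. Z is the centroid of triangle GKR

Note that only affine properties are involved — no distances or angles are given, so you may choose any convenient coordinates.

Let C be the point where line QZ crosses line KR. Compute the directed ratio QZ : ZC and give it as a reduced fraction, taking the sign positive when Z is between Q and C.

Assign X = (0, 0), K = (1, 0), Q = (0, 1), M = (3, 5) — the answer is frame-independent, so this choice is without loss of generality.
1. R is where the line through K parallel to MQ meets line XM ⇒ R = (-4, -20/3)
2. G is the midpoint of RQ ⇒ G = (-2, -17/6)
3. Z is the centroid of triangle GKR ⇒ Z = (-5/3, -19/6)
line QZ meets KR at C = (-2, -4)
Z = Q + t·(C−Q) with t = 5/6, so QZ:ZC = 5/6:1/6

QZ:ZC = 5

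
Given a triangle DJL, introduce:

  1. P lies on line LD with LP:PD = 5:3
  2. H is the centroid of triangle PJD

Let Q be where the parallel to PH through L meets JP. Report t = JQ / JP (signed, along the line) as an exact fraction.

Work in coordinates with D = (0, 0), J = (1, 0), L = (0, 1).
1. P lies on line LD with LP:PD = 5:3 ⇒ P = (0, 3/8)
2. H is the centroid of triangle PJD ⇒ H = (1/3, 1/8)
through L parallel to PH: direction (1/3, -1/4); meets JP at Q = (5/3, -1/4)
Q = J + t·(P−J) with t = -2/3

t = -2/3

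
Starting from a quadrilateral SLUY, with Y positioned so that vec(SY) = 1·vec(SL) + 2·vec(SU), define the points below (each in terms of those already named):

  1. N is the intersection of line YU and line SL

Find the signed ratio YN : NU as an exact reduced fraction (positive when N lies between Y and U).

YN:NU = -2

Set S = (0, 0), L = (1, 0), U = (0, 1), Y = (1, 2); any affine frame gives the same invariant.
1. N is the intersection of line YU and line SL ⇒ N = (-1, 0)
N = Y + t·(U−Y) with t = 2, so YN:NU = t:(1−t) = 2:-1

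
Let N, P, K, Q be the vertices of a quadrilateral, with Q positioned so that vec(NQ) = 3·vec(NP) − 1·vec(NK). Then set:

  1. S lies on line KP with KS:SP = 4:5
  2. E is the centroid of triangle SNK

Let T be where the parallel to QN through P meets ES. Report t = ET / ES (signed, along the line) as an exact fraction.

Choose coordinates N = (0, 0), P = (1, 0), K = (0, 1), Q = (3, -1).
1. S lies on line KP with KS:SP = 4:5 ⇒ S = (4/9, 5/9)
2. E is the centroid of triangle SNK ⇒ E = (4/27, 14/27)
through P parallel to QN: direction (-3, 1); meets ES at T = (-4/11, 5/11)
T = E + t·(S−E) with t = -19/11

t = -19/11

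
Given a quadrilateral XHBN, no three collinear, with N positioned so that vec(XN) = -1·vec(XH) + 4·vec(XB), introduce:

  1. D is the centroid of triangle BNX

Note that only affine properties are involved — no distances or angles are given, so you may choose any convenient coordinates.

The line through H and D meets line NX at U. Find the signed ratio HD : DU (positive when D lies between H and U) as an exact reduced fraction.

HD:DU = 11

Assign X = (0, 0), H = (1, 0), B = (0, 1), N = (-1, 4) — the answer is frame-independent, so this choice is without loss of generality.
1. D is the centroid of triangle BNX ⇒ D = (-1/3, 5/3)
line HD meets NX at U = (-5/11, 20/11)
D = H + t·(U−H) with t = 11/12, so HD:DU = 11/12:1/12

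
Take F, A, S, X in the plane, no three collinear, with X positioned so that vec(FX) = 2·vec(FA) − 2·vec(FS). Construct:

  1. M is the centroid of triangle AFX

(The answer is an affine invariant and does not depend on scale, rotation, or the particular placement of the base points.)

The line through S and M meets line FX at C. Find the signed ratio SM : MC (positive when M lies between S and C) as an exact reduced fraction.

Assign F = (0, 0), A = (1, 0), S = (0, 1), X = (2, -2) — the answer is frame-independent, so this choice is without loss of generality.
1. M is the centroid of triangle AFX ⇒ M = (1, -2/3)
line SM meets FX at C = (3/2, -3/2)
M = S + t·(C−S) with t = 2/3, so SM:MC = 2/3:1/3

SM:MC = 2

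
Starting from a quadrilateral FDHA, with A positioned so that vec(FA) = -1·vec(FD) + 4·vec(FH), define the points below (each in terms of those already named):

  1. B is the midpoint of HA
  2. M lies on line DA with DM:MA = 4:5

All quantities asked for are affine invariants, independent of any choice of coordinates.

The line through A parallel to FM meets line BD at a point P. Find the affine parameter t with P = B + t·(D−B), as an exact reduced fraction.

Work in coordinates with F = (0, 0), D = (1, 0), H = (0, 1), A = (-1, 4).
1. B is the midpoint of HA ⇒ B = (-1/2, 5/2)
2. M lies on line DA with DM:MA = 4:5 ⇒ M = (1/9, 16/9)
through A parallel to FM: direction (1/9, 16/9); meets BD at P = (-55/53, 180/53)
P = B + t·(D−B) with t = -19/53

t = -19/53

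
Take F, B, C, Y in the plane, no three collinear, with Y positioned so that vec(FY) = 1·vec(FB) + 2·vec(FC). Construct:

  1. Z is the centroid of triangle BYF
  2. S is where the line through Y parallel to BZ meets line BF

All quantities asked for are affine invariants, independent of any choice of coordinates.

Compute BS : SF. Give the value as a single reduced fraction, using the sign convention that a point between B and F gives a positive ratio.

Work in coordinates with F = (0, 0), B = (1, 0), C = (0, 1), Y = (1, 2).
1. Z is the centroid of triangle BYF ⇒ Z = (2/3, 2/3)
2. S is where the line through Y parallel to BZ meets line BF ⇒ S = (2, 0)
S = B + t·(F−B) with t = -1, so BS:SF = t:(1−t) = -1:2

BS:SF = -1/2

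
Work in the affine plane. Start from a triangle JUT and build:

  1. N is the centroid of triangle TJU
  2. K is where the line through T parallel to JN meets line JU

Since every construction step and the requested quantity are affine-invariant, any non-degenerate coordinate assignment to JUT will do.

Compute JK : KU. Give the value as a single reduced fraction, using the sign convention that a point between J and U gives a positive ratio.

Set J = (0, 0), U = (1, 0), T = (0, 1); any affine frame gives the same invariant.
1. N is the centroid of triangle TJU ⇒ N = (1/3, 1/3)
2. K is where the line through T parallel to JN meets line JU ⇒ K = (-1, 0)
K = J + t·(U−J) with t = -1, so JK:KU = t:(1−t) = -1:2

JK:KU = -1/2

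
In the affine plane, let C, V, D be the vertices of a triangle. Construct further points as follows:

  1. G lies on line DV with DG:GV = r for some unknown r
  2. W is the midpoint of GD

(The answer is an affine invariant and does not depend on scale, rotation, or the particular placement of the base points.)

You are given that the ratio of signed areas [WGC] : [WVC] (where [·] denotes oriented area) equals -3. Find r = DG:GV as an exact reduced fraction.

r = -3/2

Set C = (0, 0), V = (1, 0), D = (0, 1); any affine frame gives the same invariant.
1. With DG:GV = r, write λ = r/(r+1) so G = D + λ·(V−D); G is affine-linear in λ
2. W is the midpoint of GD ⇒ W is an affine combination of earlier points and hence also affine-linear in λ
Every point depending on G is an affine combination of G and λ-independent points, so each such coordinate is linear in λ; the λ² term in each signed area is a multiple of (V−D)×(V−D) = 0, so 2·[WGC] and 2·[WVC] are each linear in λ. Evaluating at λ=0 and λ=1:
  2·[WGC] = -1/2·λ,   2·[WVC] = 1/2·λ − 1
So [WGC]:[WVC] = (-1/2·λ) / (1/2·λ − 1). Setting this equal to -3:
  -1/2·λ = -3·(1/2·λ − 1)  ⇒  λ = 3
Then r = λ/(1−λ) = (3)/(-2) = -3/2. Check: with r = -3/2, G = (3, -2) and [WGC]:[WVC] = -3 as required.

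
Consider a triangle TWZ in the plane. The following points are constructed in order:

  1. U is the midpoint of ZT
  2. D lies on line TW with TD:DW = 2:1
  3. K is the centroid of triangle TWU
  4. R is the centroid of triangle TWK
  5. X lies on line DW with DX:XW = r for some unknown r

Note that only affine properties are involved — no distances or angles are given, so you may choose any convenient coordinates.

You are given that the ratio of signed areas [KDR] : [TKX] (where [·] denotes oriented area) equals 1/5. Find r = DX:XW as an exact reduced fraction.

r = -1/4

Work in coordinates with T = (0, 0), W = (1, 0), Z = (0, 1).
1. U is the midpoint of ZT ⇒ U = (0, 1/2)
2. D lies on line TW with TD:DW = 2:1 ⇒ D = (2/3, 0)
3. K is the centroid of triangle TWU ⇒ K = (1/3, 1/6)
4. R is the centroid of triangle TWK ⇒ R = (4/9, 1/18)
5. With DX:XW = r, write λ = r/(r+1) so X = D + λ·(W−D); X is affine-linear in λ
Every point depending on X is an affine combination of X and λ-independent points, so each such coordinate is linear in λ; the λ² term in each signed area is a multiple of (W−D)×(W−D) = 0, so 2·[KDR] and 2·[TKX] are each linear in λ. Evaluating at λ=0 and λ=1:
  2·[KDR] = -1/54,   2·[TKX] = -1/18·λ − 1/9
So [KDR]:[TKX] = (-1/54) / (-1/18·λ − 1/9). Setting this equal to 1/5:
  -1/54 = 1/5·(-1/18·λ − 1/9)  ⇒  λ = -1/3
Then r = λ/(1−λ) = (-1/3)/(4/3) = -1/4. Check: with r = -1/4, X = (5/9, 0) and [KDR]:[TKX] = 1/5 as required.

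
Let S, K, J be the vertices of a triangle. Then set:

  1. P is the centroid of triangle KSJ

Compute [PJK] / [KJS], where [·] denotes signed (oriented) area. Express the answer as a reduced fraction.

Assign S = (0, 0), K = (1, 0), J = (0, 1) — the answer is frame-independent, so this choice is without loss of generality.
1. P is the centroid of triangle KSJ ⇒ P = (1/3, 1/3)
2·[PJK] = -1/3, 2·[KJS] = 1
[PJK]:[KJS] = -1/3:1 = -1/3

[PJK]:[KJS] = -1/3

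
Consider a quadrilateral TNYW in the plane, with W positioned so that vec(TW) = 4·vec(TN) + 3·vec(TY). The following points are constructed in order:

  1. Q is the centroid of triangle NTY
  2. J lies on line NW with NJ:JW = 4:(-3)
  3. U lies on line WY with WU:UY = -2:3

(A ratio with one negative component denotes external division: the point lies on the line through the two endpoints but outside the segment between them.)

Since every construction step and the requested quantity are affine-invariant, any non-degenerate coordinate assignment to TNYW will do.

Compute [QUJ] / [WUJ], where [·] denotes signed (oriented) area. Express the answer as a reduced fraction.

[QUJ]:[WUJ] = 155/108

Set T = (0, 0), N = (1, 0), Y = (0, 1), W = (4, 3); any affine frame gives the same invariant.
1. Q is the centroid of triangle NTY ⇒ Q = (1/3, 1/3)
2. J lies on line NW with NJ:JW = 4:(-3) ⇒ J = (13, 12)
3. U lies on line WY with WU:UY = -2:3 ⇒ U = (12, 7)
2·[QUJ] = 155/3, 2·[WUJ] = 36
[QUJ]:[WUJ] = 155/3:36 = 155/108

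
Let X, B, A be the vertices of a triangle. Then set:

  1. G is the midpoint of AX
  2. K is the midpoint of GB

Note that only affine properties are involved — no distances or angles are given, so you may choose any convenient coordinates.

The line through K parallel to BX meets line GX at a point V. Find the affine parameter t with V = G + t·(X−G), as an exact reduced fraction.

Choose coordinates X = (0, 0), B = (1, 0), A = (0, 1).
1. G is the midpoint of AX ⇒ G = (0, 1/2)
2. K is the midpoint of GB ⇒ K = (1/2, 1/4)
through K parallel to BX: direction (-1, 0); meets GX at V = (0, 1/4)
V = G + t·(X−G) with t = 1/2

t = 1/2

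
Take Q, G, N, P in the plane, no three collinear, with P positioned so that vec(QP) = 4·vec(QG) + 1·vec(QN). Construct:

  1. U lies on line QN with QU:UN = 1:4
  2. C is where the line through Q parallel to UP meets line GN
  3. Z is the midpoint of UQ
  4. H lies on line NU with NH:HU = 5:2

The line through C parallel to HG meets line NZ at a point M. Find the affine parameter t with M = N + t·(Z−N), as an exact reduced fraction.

Work in coordinates with Q = (0, 0), G = (1, 0), N = (0, 1), P = (4, 1).
1. U lies on line QN with QU:UN = 1:4 ⇒ U = (0, 1/5)
2. C is where the line through Q parallel to UP meets line GN ⇒ C = (5/6, 1/6)
3. Z is the midpoint of UQ ⇒ Z = (0, 1/10)
4. H lies on line NU with NH:HU = 5:2 ⇒ H = (0, 3/7)
through C parallel to HG: direction (1, -3/7); meets NZ at M = (0, 11/21)
M = N + t·(Z−N) with t = 100/189

t = 100/189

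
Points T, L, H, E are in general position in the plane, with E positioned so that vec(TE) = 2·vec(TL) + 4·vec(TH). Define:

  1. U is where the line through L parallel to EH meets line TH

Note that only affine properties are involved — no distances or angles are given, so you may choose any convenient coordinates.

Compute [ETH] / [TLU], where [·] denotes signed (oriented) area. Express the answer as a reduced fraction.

[ETH]:[TLU] = 4/3

Choose coordinates T = (0, 0), L = (1, 0), H = (0, 1), E = (2, 4).
1. U is where the line through L parallel to EH meets line TH ⇒ U = (0, -3/2)
2·[ETH] = -2, 2·[TLU] = -3/2
[ETH]:[TLU] = -2:-3/2 = 4/3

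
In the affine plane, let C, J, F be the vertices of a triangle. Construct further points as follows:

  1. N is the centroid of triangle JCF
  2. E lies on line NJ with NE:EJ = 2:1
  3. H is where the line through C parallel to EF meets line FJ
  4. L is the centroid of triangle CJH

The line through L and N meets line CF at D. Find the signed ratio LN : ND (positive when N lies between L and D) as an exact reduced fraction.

LN:ND = -7

Work in coordinates with C = (0, 0), J = (1, 0), F = (0, 1).
1. N is the centroid of triangle JCF ⇒ N = (1/3, 1/3)
2. E lies on line NJ with NE:EJ = 2:1 ⇒ E = (7/9, 1/9)
3. H is where the line through C parallel to EF meets line FJ ⇒ H = (-7, 8)
4. L is the centroid of triangle CJH ⇒ L = (-2, 8/3)
line LN meets CF at D = (0, 2/3)
N = L + t·(D−L) with t = 7/6, so LN:ND = 7/6:-1/6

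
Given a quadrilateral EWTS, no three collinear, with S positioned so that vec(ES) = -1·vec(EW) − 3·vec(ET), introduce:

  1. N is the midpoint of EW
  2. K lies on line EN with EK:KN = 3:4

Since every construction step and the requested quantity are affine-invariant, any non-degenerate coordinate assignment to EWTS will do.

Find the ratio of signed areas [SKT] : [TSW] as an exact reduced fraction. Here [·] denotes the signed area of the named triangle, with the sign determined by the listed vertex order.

[SKT]:[TSW] = 13/35

Set E = (0, 0), W = (1, 0), T = (0, 1), S = (-1, -3); any affine frame gives the same invariant.
1. N is the midpoint of EW ⇒ N = (1/2, 0)
2. K lies on line EN with EK:KN = 3:4 ⇒ K = (3/14, 0)
2·[SKT] = 13/7, 2·[TSW] = 5
[SKT]:[TSW] = 13/7:5 = 13/35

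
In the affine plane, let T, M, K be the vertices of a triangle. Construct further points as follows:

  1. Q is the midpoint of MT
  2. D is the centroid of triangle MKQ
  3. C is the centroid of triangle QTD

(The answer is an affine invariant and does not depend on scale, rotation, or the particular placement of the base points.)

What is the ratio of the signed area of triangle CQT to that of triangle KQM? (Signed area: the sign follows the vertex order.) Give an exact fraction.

Work in coordinates with T = (0, 0), M = (1, 0), K = (0, 1).
1. Q is the midpoint of MT ⇒ Q = (1/2, 0)
2. D is the centroid of triangle MKQ ⇒ D = (1/2, 1/3)
3. C is the centroid of triangle QTD ⇒ C = (1/3, 1/9)
2·[CQT] = -1/18, 2·[KQM] = 1/2
[CQT]:[KQM] = -1/18:1/2 = -1/9

[CQT]:[KQM] = -1/9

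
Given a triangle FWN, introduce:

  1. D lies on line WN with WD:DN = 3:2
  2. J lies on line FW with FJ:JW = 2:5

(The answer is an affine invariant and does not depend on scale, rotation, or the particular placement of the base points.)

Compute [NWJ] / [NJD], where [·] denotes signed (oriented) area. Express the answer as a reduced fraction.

[NWJ]:[NJD] = -5/2

Work in coordinates with F = (0, 0), W = (1, 0), N = (0, 1).
1. D lies on line WN with WD:DN = 3:2 ⇒ D = (2/5, 3/5)
2. J lies on line FW with FJ:JW = 2:5 ⇒ J = (2/7, 0)
2·[NWJ] = -5/7, 2·[NJD] = 2/7
[NWJ]:[NJD] = -5/7:2/7 = -5/2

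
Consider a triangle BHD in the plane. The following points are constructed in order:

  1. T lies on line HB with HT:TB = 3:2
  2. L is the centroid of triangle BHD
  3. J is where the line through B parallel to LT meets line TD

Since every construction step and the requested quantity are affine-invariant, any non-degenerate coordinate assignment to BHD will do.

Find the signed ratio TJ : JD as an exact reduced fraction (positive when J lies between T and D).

Set B = (0, 0), H = (1, 0), D = (0, 1); any affine frame gives the same invariant.
1. T lies on line HB with HT:TB = 3:2 ⇒ T = (2/5, 0)
2. L is the centroid of triangle BHD ⇒ L = (1/3, 1/3)
3. J is where the line through B parallel to LT meets line TD ⇒ J = (-2/5, 2)
J = T + t·(D−T) with t = 2, so TJ:JD = t:(1−t) = 2:-1

TJ:JD = -2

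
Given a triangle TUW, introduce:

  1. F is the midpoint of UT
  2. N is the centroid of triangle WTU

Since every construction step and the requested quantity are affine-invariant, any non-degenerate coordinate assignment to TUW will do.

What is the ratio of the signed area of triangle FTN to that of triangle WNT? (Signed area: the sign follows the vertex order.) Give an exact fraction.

[FTN]:[WNT] = 1/2

Set T = (0, 0), U = (1, 0), W = (0, 1); any affine frame gives the same invariant.
1. F is the midpoint of UT ⇒ F = (1/2, 0)
2. N is the centroid of triangle WTU ⇒ N = (1/3, 1/3)
2·[FTN] = -1/6, 2·[WNT] = -1/3
[FTN]:[WNT] = -1/6:-1/3 = 1/2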